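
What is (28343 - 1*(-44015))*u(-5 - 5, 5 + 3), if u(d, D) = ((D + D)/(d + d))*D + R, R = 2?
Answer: -1591876/5 ≈ -3.1838e+5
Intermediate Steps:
u(d, D) = 2 + D²/d (u(d, D) = ((D + D)/(d + d))*D + 2 = ((2*D)/((2*d)))*D + 2 = ((2*D)*(1/(2*d)))*D + 2 = (D/d)*D + 2 = D²/d + 2 = 2 + D²/d)
(28343 - 1*(-44015))*u(-5 - 5, 5 + 3) = (28343 - 1*(-44015))*(2 + (5 + 3)²/(-5 - 5)) = (28343 + 44015)*(2 + 8²/(-10)) = 72358*(2 + 64*(-⅒)) = 72358*(2 - 32/5) = 72358*(-22/5) = -1591876/5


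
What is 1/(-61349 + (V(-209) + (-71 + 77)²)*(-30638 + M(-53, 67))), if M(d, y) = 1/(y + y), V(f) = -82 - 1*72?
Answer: 67/238113586 ≈ 2.8138e-7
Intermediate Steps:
V(f) = -154 (V(f) = -82 - 72 = -154)
M(d, y) = 1/(2*y)
1/(-61349 + (V(-209) + (-71 + 77)²)*(-30638 + M(-53, 67))) = 1/(-61349 + (-154 + (-71 + 77)²)*(-30638 + (½)/67)) = 1/(-61349 + (-154 + 6²)*(-30638 + (½)*(1/67))) = 1/(-61349 + (-154 + 36)*(-30638 + 1/134)) = 1/(-61349 - 118*(-4105491/134)) = 1/(-61349 + 242223969/67) = 1/(238113586/67) = 67/238113586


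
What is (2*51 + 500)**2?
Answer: 362404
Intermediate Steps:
(2*51 + 500)**2 = (102 + 500)**2 = 602**2 = 362404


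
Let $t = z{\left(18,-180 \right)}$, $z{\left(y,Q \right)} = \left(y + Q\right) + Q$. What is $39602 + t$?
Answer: $39260$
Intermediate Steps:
$z{\left(y,Q \right)} = y + 2 Q$ ($z{\left(y,Q \right)} = \left(Q + y\right) + Q = y + 2 Q$)
$t = -342$ ($t = 18 + 2 \left(-180\right) = 18 - 360 = -342$)
$39602 + t = 39602 - 342 = 39260$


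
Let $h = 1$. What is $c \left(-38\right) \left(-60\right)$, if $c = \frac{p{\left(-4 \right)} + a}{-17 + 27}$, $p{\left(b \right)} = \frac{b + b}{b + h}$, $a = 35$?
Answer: $8588$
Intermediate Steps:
$p{\left(b \right)} = \frac{2 b}{1 + b}$ ($p{\left(b \right)} = \frac{b + b}{b + 1} = \frac{2 b}{1 + b}$)
$c = \frac{113}{30}$ ($c = \frac{2 \left(-4\right) \frac{1}{1 - 4} + 35}{-17 + 27} = \frac{2 \left(-4\right) \frac{1}{-3} + 35}{10} = \left(2 \left(-4\right) \left(- \frac{1}{3}\right) + 35\right) \frac{1}{10} = \left(\frac{8}{3} + 35\right) \frac{1}{10} = \frac{113}{3} \cdot \frac{1}{10} = \frac{113}{30} \approx 3.7667$)
$c \left(-38\right) \left(-60\right) = \frac{113}{30} \left(-38\right) \left(-60\right) = \left(- \frac{2147}{15}\right) \left(-60\right) = 8588$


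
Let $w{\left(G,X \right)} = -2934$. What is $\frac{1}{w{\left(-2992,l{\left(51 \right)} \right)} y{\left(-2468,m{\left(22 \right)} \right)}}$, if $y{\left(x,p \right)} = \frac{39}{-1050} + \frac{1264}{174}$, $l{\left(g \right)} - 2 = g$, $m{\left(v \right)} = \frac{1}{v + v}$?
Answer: $- \frac{5075}{107613741} \approx -4.7159 \cdot 10^{-5}$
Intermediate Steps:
$m{\left(v \right)} = \frac{1}{2 v}$
$l{\left(g \right)} = 2 + g$
$y{\left(x,p \right)} = \frac{220069}{30450}$ ($y{\left(x,p \right)} = 39 \left(- \frac{1}{1050}\right) + 1264 \cdot \frac{1}{174} = - \frac{13}{350} + \frac{632}{87} = \frac{220069}{30450}$)
$\frac{1}{w{\left(-2992,l{\left(51 \right)} \right)} y{\left(-2468,m{\left(22 \right)} \right)}} = \frac{1}{\left(-2934\right) \frac{220069}{30450}} = \left(- \frac{1}{2934}\right) \frac{30450}{220069} = - \frac{5075}{107613741}$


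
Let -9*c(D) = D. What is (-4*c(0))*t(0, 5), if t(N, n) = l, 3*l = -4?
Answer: 0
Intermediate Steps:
l = -4/3 (l = (⅓)*(-4) = -4/3 ≈ -1.3333)
c(D) = -D/9
t(N, n) = -4/3
(-4*c(0))*t(0, 5) = -(-4)*0/9*(-4/3) = -4*0*(-4/3) = 0*(-4/3) = 0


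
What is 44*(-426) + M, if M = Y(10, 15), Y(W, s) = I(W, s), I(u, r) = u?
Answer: -18734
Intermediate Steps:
Y(W, s) = W
M = 10
44*(-426) + M = 44*(-426) + 10 = -18744 + 10 = -18734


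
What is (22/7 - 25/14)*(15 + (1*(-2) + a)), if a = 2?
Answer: 285/14 ≈ 20.357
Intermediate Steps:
(22/7 - 25/14)*(15 + (1*(-2) + a)) = (22/7 - 25/14)*(15 + (1*(-2) + 2)) = (22*(1/7) - 25*1/14)*(15 + (-2 + 2)) = (22/7 - 25/14)*(15 + 0) = (19/14)*15 = 285/14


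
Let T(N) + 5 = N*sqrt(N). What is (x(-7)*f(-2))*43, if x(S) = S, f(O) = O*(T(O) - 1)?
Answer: -3612 - 1204*I*sqrt(2) ≈ -3612.0 - 1702.7*I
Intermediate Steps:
T(N) = -5 + N**(3/2) (T(N) = -5 + N*sqrt(N) = -5 + N**(3/2))
f(O) = O*(-6 + O**(3/2)) (f(O) = O*((-5 + O**(3/2)) - 1) = O*(-6 + O**(3/2)))
(x(-7)*f(-2))*43 = -(-14)*(-6 + (-2)**(3/2))*43 = -(-14)*(-6 - 2*I*sqrt(2))*43 = -7*(12 + 4*I*sqrt(2))*43 = (-84 - 28*I*sqrt(2))*43 = -3612 - 1204*I*sqrt(2)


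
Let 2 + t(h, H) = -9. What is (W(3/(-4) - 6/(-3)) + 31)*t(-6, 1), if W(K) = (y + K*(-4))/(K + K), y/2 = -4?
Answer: -1419/5 ≈ -283.80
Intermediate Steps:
y = -8 (y = 2*(-4) = -8)
t(h, H) = -11 (t(h, H) = -2 - 9 = -11)
W(K) = (-8 - 4*K)/(2*K) (W(K) = (-8 + K*(-4))/(K + K) = (-8 - 4*K)/((2*K)) = (-8 - 4*K)*(1/(2*K)) = (-8 - 4*K)/(2*K))
(W(3/(-4) - 6/(-3)) + 31)*t(-6, 1) = ((-2 - 4/(3/(-4) - 6/(-3))) + 31)*(-11) = ((-2 - 4/(3*(-¼) - 6*(-⅓))) + 31)*(-11) = ((-2 - 4/(-¾ + 2)) + 31)*(-11) = ((-2 - 4/5/4) + 31)*(-11) = ((-2 - 4*⅘) + 31)*(-11) = ((-2 - 16/5) + 31)*(-11) = (-26/5 + 31)*(-11) = (129/5)*(-11) = -1419/5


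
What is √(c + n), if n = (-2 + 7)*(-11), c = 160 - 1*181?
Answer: 2*I*√19 ≈ 8.7178*I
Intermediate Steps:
c = -21 (c = 160 - 181 = -21)
n = -55 (n = 5*(-11) = -55)
√(c + n) = √(-21 - 55) = √(-76) = 2*I*√19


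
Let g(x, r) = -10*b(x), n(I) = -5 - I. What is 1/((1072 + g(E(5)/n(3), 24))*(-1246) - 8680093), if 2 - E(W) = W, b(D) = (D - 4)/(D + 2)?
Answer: -19/190661635 ≈ -9.9653e-8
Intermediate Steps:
b(D) = (-4 + D)/(2 + D)
E(W) = 2 - W
g(x, r) = -10*(-4 + x)/(2 + x)
1/((1072 + g(E(5)/n(3), 24))*(-1246) - 8680093) = 1/((1072 + 10*(4 - (2 - 1*5)/(-5 - 1*3))/(2 + (2 - 1*5)/(-5 - 1*3)))*(-1246) - 8680093) = 1/((1072 + 10*(4 - (2 - 5)/(-5 - 3))/(2 + (2 - 5)/(-5 - 3)))*(-1246) - 8680093) = 1/((1072 + 10*(4 - (-3)/(-8))/(2 - 3/(-8)))*(-1246) - 8680093) = 1/((1072 + 10*(4 - (-3)*(-1)/8)/(2 - 3*(-⅛)))*(-1246) - 8680093) = 1/((1072 + 10*(4 - 1*3/8)/(2 + 3/8))*(-1246) - 8680093) = 1/((1072 + 10*(4 - 3/8)/(19/8))*(-1246) - 8680093) = 1/((1072 + 10*(8/19)*(29/8))*(-1246) - 8680093) = 1/((1072 + 290/19)*(-1246) - 8680093) = 1/((20658/19)*(-1246) - 8680093) = 1/(-25739868/19 - 8680093) = 1/(-190661635/19) = -19/190661635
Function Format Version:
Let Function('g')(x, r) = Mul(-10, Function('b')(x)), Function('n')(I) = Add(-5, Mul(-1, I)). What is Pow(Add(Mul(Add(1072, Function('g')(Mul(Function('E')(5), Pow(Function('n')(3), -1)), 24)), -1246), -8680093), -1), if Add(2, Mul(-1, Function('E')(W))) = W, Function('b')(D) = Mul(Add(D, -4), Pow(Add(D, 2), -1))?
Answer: Rational(-19, 190661635) ≈ -9.9653e-8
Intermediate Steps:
Function('b')(D) = Mul(Pow(Add(2, D), -1), Add(-4, D)) (Function('b')(D) = Mul(Add(-4, D), Pow(Add(2, D), -1)) = Mul(Pow(Add(2, D), -1), Add(-4, D)))
Function('E')(W) = Add(2, Mul(-1, W))
Function('g')(x, r) = Mul(-10, Pow(Add(2, x), -1), Add(-4, x)) (Function('g')(x, r) = Mul(-10, Mul(Pow(Add(2, x), -1), Add(-4, x))) = Mul(-10, Pow(Add(2, x), -1), Add(-4, x)))
Pow(Add(Mul(Add(1072, Function('g')(Mul(Function('E')(5), Pow(Function('n')(3), -1)), 24)), -1246), -8680093), -1) = Pow(Add(Mul(Add(1072, Mul(10, Pow(Add(2, Mul(Add(2, Mul(-1, 5)), Pow(Add(-5, Mul(-1, 3)), -1))), -1), Add(4, Mul(-1, Mul(Add(2, Mul(-1, 5)), Pow(Add(-5, Mul(-1, 3)), -1)))))), -1246), -8680093), -1) = Pow(Add(Mul(Add(1072, Mul(10, Pow(Add(2, Mul(Add(2, -5), Pow(Add(-5, -3), -1))), -1), Add(4, Mul(-1, Mul(Add(2, -5), Pow(Add(-5, -3), -1)))))), -1246), -8680093), -1) = Pow(Add(Mul(Add(1072, Mul(10, Pow(Add(2, Mul(-3, Pow(-8, -1))), -1), Add(4, Mul(-1, Mul(-3, Pow(-8, -1)))))), -1246), -8680093), -1) = Pow(Add(Mul(Add(1072, Mul(10, Pow(Add(2, Mul(-3, Rational(-1, 8))), -1), Add(4, Mul(-1, Mul(-3, Rational(-1, 8)))))), -1246), -8680093), -1) = Pow(Add(Mul(Add(1072, Mul(10, Pow(Add(2, Rational(3, 8)), -1), Add(4, Mul(-1, Rational(3, 8))))), -1246), -8680093), -1) = Pow(Add(Mul(Add(1072, Mul(10, Pow(Rational(19, 8), -1), Add(4, Rational(-3, 8)))), -1246), -8680093), -1) = Pow(Add(Mul(Add(1072, Mul(10, Rational(8, 19), Rational(29, 8))), -1246), -8680093), -1) = Pow(Add(Mul(Add(1072, Rational(290, 19)), -1246), -8680093), -1) = Pow(Add(Mul(Rational(20658, 19), -1246), -8680093), -1) = Pow(Add(Rational(-25739868, 19), -8680093), -1) = Pow(Rational(-190661635, 19), -1) = Rational(-19, 190661635)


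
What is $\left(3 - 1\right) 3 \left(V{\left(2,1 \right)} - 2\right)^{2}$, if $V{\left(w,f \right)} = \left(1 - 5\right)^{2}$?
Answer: $1176$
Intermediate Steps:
$V{\left(w,f \right)} = 16$ ($V{\left(w,f \right)} = \left(-4\right)^{2} = 16$)
$\left(3 - 1\right) 3 \left(V{\left(2,1 \right)} - 2\right)^{2} = \left(3 - 1\right) 3 \left(16 - 2\right)^{2} = 2 \cdot 3 \cdot 14^{2} = 6 \cdot 196 = 1176$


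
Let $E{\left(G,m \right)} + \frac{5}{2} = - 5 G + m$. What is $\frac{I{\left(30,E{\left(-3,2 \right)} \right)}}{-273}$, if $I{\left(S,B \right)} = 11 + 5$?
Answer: $- \frac{16}{273} \approx -0.058608$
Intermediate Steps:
$E{\left(G,m \right)} = - \frac{5}{2} + m - 5 G$ ($E{\left(G,m \right)} = - \frac{5}{2} - \left(- m + 5 G\right) = - \frac{5}{2} + m - 5 G$)
$I{\left(S,B \right)} = 16$
$\frac{I{\left(30,E{\left(-3,2 \right)} \right)}}{-273} = \frac{16}{-273} = 16 \left(- \frac{1}{273}\right) = - \frac{16}{273}$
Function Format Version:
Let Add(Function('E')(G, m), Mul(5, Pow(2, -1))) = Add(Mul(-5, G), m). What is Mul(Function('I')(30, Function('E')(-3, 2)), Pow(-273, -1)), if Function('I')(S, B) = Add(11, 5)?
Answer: Rational(-16, 273) ≈ -0.058608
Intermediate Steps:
Function('E')(G, m) = Add(Rational(-5, 2), m, Mul(-5, G)) (Function('E')(G, m) = Add(Rational(-5, 2), Add(Mul(-5, G), m)) = Add(Rational(-5, 2), Add(m, Mul(-5, G))) = Add(Rational(-5, 2), m, Mul(-5, G)))
Function('I')(S, B) = 16
Mul(Function('I')(30, Function('E')(-3, 2)), Pow(-273, -1)) = Mul(16, Pow(-273, -1)) = Mul(16, Rational(-1, 273)) = Rational(-16, 273)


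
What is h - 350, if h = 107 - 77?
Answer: -320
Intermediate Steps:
h = 30
h - 350 = 30 - 350 = -320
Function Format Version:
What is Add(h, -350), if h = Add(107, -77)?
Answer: -320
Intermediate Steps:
h = 30
Add(h, -350) = Add(30, -350) = -320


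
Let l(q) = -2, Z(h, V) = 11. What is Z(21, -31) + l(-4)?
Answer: 9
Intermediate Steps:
Z(21, -31) + l(-4) = 11 - 2 = 9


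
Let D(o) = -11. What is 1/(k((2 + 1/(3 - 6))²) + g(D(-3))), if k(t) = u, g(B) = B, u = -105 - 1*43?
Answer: -1/159 ≈ -0.0062893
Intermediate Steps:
u = -148 (u = -105 - 43 = -148)
k(t) = -148
1/(k((2 + 1/(3 - 6))²) + g(D(-3))) = 1/(-148 - 11) = 1/(-159) = -1/159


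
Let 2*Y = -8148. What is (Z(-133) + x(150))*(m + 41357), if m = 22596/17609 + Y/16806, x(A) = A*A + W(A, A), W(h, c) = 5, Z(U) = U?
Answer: 45636525273127656/49322809 ≈ 9.2526e+8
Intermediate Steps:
Y = -4074 (Y = (1/2)*(-8148) = -4074)
x(A) = 5 + A**2 (x(A) = A*A + 5 = A**2 + 5 = 5 + A**2)
m = 51334885/49322809 (m = 22596/17609 - 4074/16806 = 22596*(1/17609) - 4074*1/16806 = 22596/17609 - 679/2801 = 51334885/49322809 ≈ 1.0408)
(Z(-133) + x(150))*(m + 41357) = (-133 + (5 + 150**2))*(51334885/49322809 + 41357) = (-133 + (5 + 22500))*(2039894746698/49322809) = (-133 + 22505)*(2039894746698/49322809) = 22372*(2039894746698/49322809) = 45636525273127656/49322809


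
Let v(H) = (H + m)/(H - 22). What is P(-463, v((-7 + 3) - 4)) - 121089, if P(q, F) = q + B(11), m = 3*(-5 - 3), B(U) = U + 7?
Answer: -121534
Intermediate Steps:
B(U) = 7 + U
m = -24 (m = 3*(-8) = -24)
v(H) = (-24 + H)/(-22 + H) (v(H) = (H - 24)/(H - 22) = (-24 + H)/(-22 + H))
P(q, F) = 18 + q (P(q, F) = q + (7 + 11) = q + 18 = 18 + q)
P(-463, v((-7 + 3) - 4)) - 121089 = (18 - 463) - 121089 = -445 - 121089 = -121534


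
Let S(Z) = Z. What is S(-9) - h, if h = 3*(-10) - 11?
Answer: 32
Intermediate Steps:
h = -41 (h = -30 - 11 = -41)
S(-9) - h = -9 - 1*(-41) = -9 + 41 = 32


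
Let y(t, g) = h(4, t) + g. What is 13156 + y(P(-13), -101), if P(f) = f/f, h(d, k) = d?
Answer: 13059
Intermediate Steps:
P(f) = 1
y(t, g) = 4 + g
13156 + y(P(-13), -101) = 13156 + (4 - 101) = 13156 - 97 = 13059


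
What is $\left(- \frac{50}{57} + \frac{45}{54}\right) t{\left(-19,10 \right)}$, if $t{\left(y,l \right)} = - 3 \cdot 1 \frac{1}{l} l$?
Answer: $\frac{5}{38} \approx 0.13158$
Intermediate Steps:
$t{\left(y,l \right)} = -3$ ($t{\left(y,l \right)} = - \frac{3}{l} l = -3$)
$\left(- \frac{50}{57} + \frac{45}{54}\right) t{\left(-19,10 \right)} = \left(- \frac{50}{57} + \frac{45}{54}\right) \left(-3\right) = \left(\left(-50\right) \frac{1}{57} + 45 \cdot \frac{1}{54}\right) \left(-3\right) = \left(- \frac{50}{57} + \frac{5}{6}\right) \left(-3\right) = \left(- \frac{5}{114}\right) \left(-3\right) = \frac{5}{38}$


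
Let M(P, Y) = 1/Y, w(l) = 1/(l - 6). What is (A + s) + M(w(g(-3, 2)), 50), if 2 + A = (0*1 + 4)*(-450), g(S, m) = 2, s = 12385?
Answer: 529151/50 ≈ 10583.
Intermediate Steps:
w(l) = 1/(-6 + l)
A = -1802 (A = -2 + (0*1 + 4)*(-450) = -2 + (0 + 4)*(-450) = -2 + 4*(-450) = -2 - 1800 = -1802)
(A + s) + M(w(g(-3, 2)), 50) = (-1802 + 12385) + 1/50 = 10583 + 1/50 = 529151/50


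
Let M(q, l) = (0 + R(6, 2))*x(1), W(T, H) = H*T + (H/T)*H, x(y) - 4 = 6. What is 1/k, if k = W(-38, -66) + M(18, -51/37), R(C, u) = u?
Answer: 19/45854 ≈ 0.00041436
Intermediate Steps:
x(y) = 10 (x(y) = 4 + 6 = 10)
W(T, H) = H*T + H**2/T
M(q, l) = 20 (M(q, l) = (0 + 2)*10 = 2*10 = 20)
k = 45854/19 (k = -66*(-66 + (-38)**2)/(-38) + 20 = -66*(-1/38)*(-66 + 1444) + 20 = -66*(-1/38)*1378 + 20 = 45474/19 + 20 = 45854/19 ≈ 2413.4)
1/k = 1/(45854/19) = 19/45854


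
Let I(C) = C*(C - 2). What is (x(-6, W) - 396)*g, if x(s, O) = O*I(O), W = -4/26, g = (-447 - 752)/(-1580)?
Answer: -260819669/867815 ≈ -300.55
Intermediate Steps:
I(C) = C*(-2 + C)
g = 1199/1580 (g = -1199*(-1/1580) = 1199/1580 ≈ 0.75886)
W = -2/13 (W = -4*1/26 = -2/13 ≈ -0.15385)
x(s, O) = O**2*(-2 + O) (x(s, O) = O*(O*(-2 + O)) = O**2*(-2 + O))
(x(-6, W) - 396)*g = ((-2/13)**2*(-2 - 2/13) - 396)*(1199/1580) = ((4/169)*(-28/13) - 396)*(1199/1580) = (-112/2197 - 396)*(1199/1580) = -870124/2197*1199/1580 = -260819669/867815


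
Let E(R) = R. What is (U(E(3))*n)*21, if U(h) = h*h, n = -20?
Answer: -3780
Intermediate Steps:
U(h) = h²
(U(E(3))*n)*21 = (3²*(-20))*21 = (9*(-20))*21 = -180*21 = -3780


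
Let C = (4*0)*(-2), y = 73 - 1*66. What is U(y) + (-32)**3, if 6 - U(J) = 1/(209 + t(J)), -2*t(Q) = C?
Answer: -6847259/209 ≈ -32762.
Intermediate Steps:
y = 7 (y = 73 - 66 = 7)
C = 0 (C = 0*(-2) = 0)
t(Q) = 0 (t(Q) = -1/2*0 = 0)
U(J) = 1253/209 (U(J) = 6 - 1/(209 + 0) = 6 - 1/209 = 1253/209)
U(y) + (-32)**3 = 1253/209 + (-32)**3 = 1253/209 - 32768 = -6847259/209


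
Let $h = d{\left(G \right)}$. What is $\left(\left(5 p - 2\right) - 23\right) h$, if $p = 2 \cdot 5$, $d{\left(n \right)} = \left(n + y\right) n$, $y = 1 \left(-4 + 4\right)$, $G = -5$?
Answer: $625$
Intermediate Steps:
$y = 0$ ($y = 1 \cdot 0 = 0$)
$d{\left(n \right)} = n^{2}$ ($d{\left(n \right)} = \left(n + 0\right) n = n n = n^{2}$)
$h = 25$ ($h = \left(-5\right)^{2} = 25$)
$p = 10$
$\left(\left(5 p - 2\right) - 23\right) h = \left(\left(5 \cdot 10 - 2\right) - 23\right) 25 = \left(\left(50 - 2\right) - 23\right) 25 = \left(48 - 23\right) 25 = 25 \cdot 25 = 625$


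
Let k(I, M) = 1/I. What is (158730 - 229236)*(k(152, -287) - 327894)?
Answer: 1757005536411/76 ≈ 2.3118e+10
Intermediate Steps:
(158730 - 229236)*(k(152, -287) - 327894) = (158730 - 229236)*(1/152 - 327894) = -70506*(1/152 - 327894) = -70506*(-49839887/152) = 1757005536411/76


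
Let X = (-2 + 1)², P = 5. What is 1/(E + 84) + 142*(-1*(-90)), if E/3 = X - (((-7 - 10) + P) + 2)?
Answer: 1495261/117 ≈ 12780.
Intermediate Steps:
X = 1 (X = (-1)² = 1)
E = 33 (E = 3*(1 - (((-7 - 10) + 5) + 2)) = 3*(1 - ((-17 + 5) + 2)) = 3*(1 - (-12 + 2)) = 3*(1 - 1*(-10)) = 3*(1 + 10) = 3*11 = 33)
1/(E + 84) + 142*(-1*(-90)) = 1/(33 + 84) + 142*(-1*(-90)) = 1/117 + 142*90 = 1/117 + 12780 = 1495261/117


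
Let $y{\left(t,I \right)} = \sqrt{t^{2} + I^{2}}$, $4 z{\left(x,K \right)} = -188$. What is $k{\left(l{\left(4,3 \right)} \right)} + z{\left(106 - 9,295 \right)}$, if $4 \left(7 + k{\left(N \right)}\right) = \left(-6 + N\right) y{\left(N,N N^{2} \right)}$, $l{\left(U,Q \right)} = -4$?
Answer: $-54 - 10 \sqrt{257} \approx -214.31$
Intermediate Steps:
$z{\left(x,K \right)} = -47$ ($z{\left(x,K \right)} = \frac{1}{4} \left(-188\right) = -47$)
$y{\left(t,I \right)} = \sqrt{I^{2} + t^{2}}$
$k{\left(N \right)} = -7 + \frac{\sqrt{N^{2} + N^{6}} \left(-6 + N\right)}{4}$ ($k{\left(N \right)} = -7 + \frac{\left(-6 + N\right) \sqrt{\left(N N^{2}\right)^{2} + N^{2}}}{4} = -7 + \frac{\left(-6 + N\right) \sqrt{\left(N^{3}\right)^{2} + N^{2}}}{4} = -7 + \frac{\left(-6 + N\right) \sqrt{N^{6} + N^{2}}}{4} = -7 + \frac{\left(-6 + N\right) \sqrt{N^{2} + N^{6}}}{4} = -7 + \frac{\sqrt{N^{2} + N^{6}} \left(-6 + N\right)}{4}$)
$k{\left(l{\left(4,3 \right)} \right)} + z{\left(106 - 9,295 \right)} = \left(-7 - \frac{3 \sqrt{\left(-4\right)^{2} + \left(-4\right)^{6}}}{2} + \frac{1}{4} \left(-4\right) \sqrt{\left(-4\right)^{2} + \left(-4\right)^{6}}\right) - 47 = \left(-7 - \frac{3 \sqrt{16 + 4096}}{2} + \frac{1}{4} \left(-4\right) \sqrt{16 + 4096}\right) - 47 = \left(-7 - \frac{3 \sqrt{4112}}{2} + \frac{1}{4} \left(-4\right) \sqrt{4112}\right) - 47 = \left(-7 - \frac{3 \cdot 4 \sqrt{257}}{2} + \frac{1}{4} \left(-4\right) 4 \sqrt{257}\right) - 47 = \left(-7 - 6 \sqrt{257} - 4 \sqrt{257}\right) - 47 = \left(-7 - 10 \sqrt{257}\right) - 47 = -54 - 10 \sqrt{257}$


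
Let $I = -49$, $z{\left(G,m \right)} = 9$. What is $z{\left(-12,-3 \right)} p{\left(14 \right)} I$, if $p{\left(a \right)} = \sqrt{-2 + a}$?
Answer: $- 882 \sqrt{3} \approx -1527.7$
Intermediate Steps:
$z{\left(-12,-3 \right)} p{\left(14 \right)} I = 9 \sqrt{-2 + 14} \left(-49\right) = 9 \sqrt{12} \left(-49\right) = 9 \cdot 2 \sqrt{3} \left(-49\right) = 18 \sqrt{3} \left(-49\right) = - 882 \sqrt{3}$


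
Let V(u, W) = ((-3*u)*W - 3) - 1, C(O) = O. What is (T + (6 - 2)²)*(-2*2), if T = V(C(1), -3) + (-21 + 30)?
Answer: -120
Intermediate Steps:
V(u, W) = -4 - 3*W*u (V(u, W) = (-3*W*u - 3) - 1 = (-3 - 3*W*u) - 1 = -4 - 3*W*u)
T = 14 (T = (-4 - 3*(-3)*1) + (-21 + 30) = (-4 + 9) + 9 = 5 + 9 = 14)
(T + (6 - 2)²)*(-2*2) = (14 + (6 - 2)²)*(-2*2) = (14 + 4²)*(-4) = (14 + 16)*(-4) = 30*(-4) = -120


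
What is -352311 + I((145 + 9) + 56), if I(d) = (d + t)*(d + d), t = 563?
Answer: -27651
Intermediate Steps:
I(d) = 2*d*(563 + d) (I(d) = (d + 563)*(d + d) = (563 + d)*(2*d) = 2*d*(563 + d))
-352311 + I((145 + 9) + 56) = -352311 + 2*((145 + 9) + 56)*(563 + ((145 + 9) + 56)) = -352311 + 2*(154 + 56)*(563 + (154 + 56)) = -352311 + 2*210*(563 + 210) = -352311 + 2*210*773 = -352311 + 324660 = -27651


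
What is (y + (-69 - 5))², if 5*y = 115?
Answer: 2601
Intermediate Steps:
y = 23 (y = (⅕)*115 = 23)
(y + (-69 - 5))² = (23 + (-69 - 5))² = (23 - 74)² = (-51)² = 2601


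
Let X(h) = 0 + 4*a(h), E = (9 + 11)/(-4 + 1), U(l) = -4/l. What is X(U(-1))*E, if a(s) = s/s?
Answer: -80/3 ≈ -26.667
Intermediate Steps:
a(s) = 1
E = -20/3 (E = 20/(-3) = 20*(-⅓) = -20/3 ≈ -6.6667)
X(h) = 4 (X(h) = 0 + 4*1 = 0 + 4 = 4)
X(U(-1))*E = 4*(-20/3) = -80/3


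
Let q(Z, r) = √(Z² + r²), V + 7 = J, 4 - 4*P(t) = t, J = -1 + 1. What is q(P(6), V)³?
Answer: 197*√197/8 ≈ 345.63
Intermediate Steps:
J = 0
P(t) = 1 - t/4
V = -7 (V = -7 + 0 = -7)
q(P(6), V)³ = (√((1 - ¼*6)² + (-7)²))³ = (√((1 - 3/2)² + 49))³ = (√((-½)² + 49))³ = (√(¼ + 49))³ = (√(197/4))³ = (√197/2)³ = 197*√197/8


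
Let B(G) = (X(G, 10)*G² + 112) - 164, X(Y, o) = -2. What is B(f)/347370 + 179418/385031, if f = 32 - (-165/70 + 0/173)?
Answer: 2005583643171/4369108470020 ≈ 0.45904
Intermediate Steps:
f = 481/14 (f = 32 - (-165*1/70 + 0*(1/173)) = 32 - (-33/14 + 0) = 32 - 1*(-33/14) = 32 + 33/14 = 481/14 ≈ 34.357)
B(G) = -52 - 2*G² (B(G) = (-2*G² + 112) - 164 = (112 - 2*G²) - 164 = -52 - 2*G²)
B(f)/347370 + 179418/385031 = (-52 - 2*(481/14)²)/347370 + 179418/385031 = (-52 - 2*231361/196)*(1/347370) + 179418*(1/385031) = (-52 - 231361/98)*(1/347370) + 179418/385031 = -236457/98*1/347370 + 179418/385031 = -78819/11347420 + 179418/385031 = 2005583643171/4369108470020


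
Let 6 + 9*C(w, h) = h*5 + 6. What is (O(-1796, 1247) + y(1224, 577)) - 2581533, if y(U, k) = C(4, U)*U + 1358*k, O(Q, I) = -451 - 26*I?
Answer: -998520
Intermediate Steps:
C(w, h) = 5*h/9 (C(w, h) = -2/3 + (h*5 + 6)/9 = -2/3 + (5*h + 6)/9 = -2/3 + (6 + 5*h)/9 = -2/3 + (2/3 + 5*h/9) = 5*h/9)
O(Q, I) = -451 - 26*I
y(U, k) = 1358*k + 5*U**2/9 (y(U, k) = (5*U/9)*U + 1358*k = 5*U**2/9 + 1358*k = 1358*k + 5*U**2/9)
(O(-1796, 1247) + y(1224, 577)) - 2581533 = ((-451 - 26*1247) + (1358*577 + (5/9)*1224**2)) - 2581533 = ((-451 - 32422) + (783566 + (5/9)*1498176)) - 2581533 = (-32873 + (783566 + 832320)) - 2581533 = (-32873 + 1615886) - 2581533 = 1583013 - 2581533 = -998520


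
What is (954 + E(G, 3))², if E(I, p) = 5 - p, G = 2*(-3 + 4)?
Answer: 913936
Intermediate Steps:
G = 2 (G = 2*1 = 2)
(954 + E(G, 3))² = (954 + (5 - 1*3))² = (954 + (5 - 3))² = (954 + 2)² = 956² = 913936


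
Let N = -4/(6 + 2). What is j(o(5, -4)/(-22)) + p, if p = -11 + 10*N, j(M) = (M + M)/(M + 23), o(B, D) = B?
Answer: -8026/501 ≈ -16.020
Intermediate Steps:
N = -½ (N = -4/8 = -4*⅛ = -½ ≈ -0.50000)
j(M) = 2*M/(23 + M) (j(M) = (2*M)/(23 + M) = 2*M/(23 + M))
p = -16 (p = -11 + 10*(-½) = -11 - 5 = -16)
j(o(5, -4)/(-22)) + p = 2*(5/(-22))/(23 + 5/(-22)) - 16 = 2*(5*(-1/22))/(23 + 5*(-1/22)) - 16 = 2*(-5/22)/(23 - 5/22) - 16 = 2*(-5/22)/(501/22) - 16 = 2*(-5/22)*(22/501) - 16 = -10/501 - 16 = -8026/501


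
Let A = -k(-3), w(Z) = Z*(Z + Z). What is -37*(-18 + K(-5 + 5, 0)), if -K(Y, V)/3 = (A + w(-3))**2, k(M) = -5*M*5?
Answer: 361305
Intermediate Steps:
k(M) = -25*M
w(Z) = 2*Z**2 (w(Z) = Z*(2*Z) = 2*Z**2)
A = -75 (A = -(-25)*(-3) = -1*75 = -75)
K(Y, V) = -9747 (K(Y, V) = -3*(-75 + 2*(-3)**2)**2 = -3*(-75 + 2*9)**2 = -3*(-75 + 18)**2 = -3*(-57)**2 = -3*3249 = -9747)
-37*(-18 + K(-5 + 5, 0)) = -37*(-18 - 9747) = -37*(-9765) = 361305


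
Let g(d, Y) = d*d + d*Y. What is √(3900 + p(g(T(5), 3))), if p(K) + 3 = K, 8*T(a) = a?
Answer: √249553/8 ≈ 62.444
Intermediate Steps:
T(a) = a/8
g(d, Y) = d² + Y*d
p(K) = -3 + K
√(3900 + p(g(T(5), 3))) = √(3900 + (-3 + ((⅛)*5)*(3 + (⅛)*5))) = √(3900 + (-3 + 5*(3 + 5/8)/8)) = √(3900 + (-3 + (5/8)*(29/8))) = √(3900 + (-3 + 145/64)) = √(3900 - 47/64) = √(249553/64) = √249553/8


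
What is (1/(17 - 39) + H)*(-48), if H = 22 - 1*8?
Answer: -7368/11 ≈ -669.82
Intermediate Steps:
H = 14 (H = 22 - 8 = 14)
(1/(17 - 39) + H)*(-48) = (1/(17 - 39) + 14)*(-48) = (1/(-22) + 14)*(-48) = (-1/22 + 14)*(-48) = (307/22)*(-48) = -7368/11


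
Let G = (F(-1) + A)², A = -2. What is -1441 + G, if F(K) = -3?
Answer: -1416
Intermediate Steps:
G = 25 (G = (-3 - 2)² = (-5)² = 25)
-1441 + G = -1441 + 25 = -1416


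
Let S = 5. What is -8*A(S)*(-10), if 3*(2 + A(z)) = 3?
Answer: -80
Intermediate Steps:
A(z) = -1 (A(z) = -2 + (⅓)*3 = -2 + 1 = -1)
-8*A(S)*(-10) = -8*(-1)*(-10) = 8*(-10) = -80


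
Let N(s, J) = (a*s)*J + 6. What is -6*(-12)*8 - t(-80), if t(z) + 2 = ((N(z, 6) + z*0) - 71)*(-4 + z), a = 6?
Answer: -246802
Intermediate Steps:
N(s, J) = 6 + 6*J*s (N(s, J) = (6*s)*J + 6 = 6*J*s + 6 = 6 + 6*J*s)
t(z) = -2 + (-65 + 36*z)*(-4 + z) (t(z) = -2 + (((6 + 6*6*z) + z*0) - 71)*(-4 + z) = -2 + (((6 + 36*z) + 0) - 71)*(-4 + z) = -2 + ((6 + 36*z) - 71)*(-4 + z) = -2 + (-65 + 36*z)*(-4 + z))
-6*(-12)*8 - t(-80) = -6*(-12)*8 - (258 - 209*(-80) + 36*(-80)**2) = 72*8 - (258 + 16720 + 36*6400) = 576 - (258 + 16720 + 230400) = 576 - 1*247378 = 576 - 247378 = -246802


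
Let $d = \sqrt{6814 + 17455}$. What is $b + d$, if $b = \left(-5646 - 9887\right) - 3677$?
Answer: $-19210 + \sqrt{24269} \approx -19054.0$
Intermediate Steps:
$b = -19210$ ($b = -15533 - 3677 = -19210$)
$d = \sqrt{24269} \approx 155.79$
$b + d = -19210 + \sqrt{24269}$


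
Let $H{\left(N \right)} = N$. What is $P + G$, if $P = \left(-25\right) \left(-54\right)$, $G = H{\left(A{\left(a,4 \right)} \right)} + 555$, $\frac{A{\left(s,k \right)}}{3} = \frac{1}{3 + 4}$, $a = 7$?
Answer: $\frac{13338}{7} \approx 1905.4$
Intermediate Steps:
$A{\left(s,k \right)} = \frac{3}{7}$ ($A{\left(s,k \right)} = \frac{3}{3 + 4} = \frac{3}{7}$)
$G = \frac{3888}{7}$ ($G = \frac{3}{7} + 555 = \frac{3888}{7} \approx 555.43$)
$P = 1350$
$P + G = 1350 + \frac{3888}{7} = \frac{13338}{7}$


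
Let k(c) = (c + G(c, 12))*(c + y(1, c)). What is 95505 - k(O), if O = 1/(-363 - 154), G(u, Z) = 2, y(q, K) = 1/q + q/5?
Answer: 127633980524/1336445 ≈ 95503.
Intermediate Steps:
y(q, K) = 1/q + q/5 (y(q, K) = 1/q + q*(⅕) = 1/q + q/5)
O = -1/517 (O = 1/(-517) = -1/517 ≈ -0.0019342)
k(c) = (2 + c)*(6/5 + c) (k(c) = (c + 2)*(c + (1/1 + (⅕)*1)) = (2 + c)*(c + (1 + ⅕)) = (2 + c)*(c + 6/5) = (2 + c)*(6/5 + c))
95505 - k(O) = 95505 - (12/5 + (-1/517)² + (16/5)*(-1/517)) = 95505 - (12/5 + 1/267289 - 16/2585) = 95505 - 1*3199201/1336445 = 95505 - 3199201/1336445 = 127633980524/1336445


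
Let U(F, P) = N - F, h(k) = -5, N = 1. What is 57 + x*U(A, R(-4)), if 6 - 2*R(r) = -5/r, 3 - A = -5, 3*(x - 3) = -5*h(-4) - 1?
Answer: -20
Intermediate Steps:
x = 11 (x = 3 + (-5*(-5) - 1)/3 = 3 + (25 - 1)/3 = 3 + (1/3)*24 = 3 + 8 = 11)
A = 8 (A = 3 - 1*(-5) = 3 + 5 = 8)
R(r) = 3 + 5/(2*r) (R(r) = 3 - (-5)/(2*r) = 3 + 5/(2*r))
U(F, P) = 1 - F
57 + x*U(A, R(-4)) = 57 + 11*(1 - 1*8) = 57 + 11*(1 - 8) = 57 + 11*(-7) = 57 - 77 = -20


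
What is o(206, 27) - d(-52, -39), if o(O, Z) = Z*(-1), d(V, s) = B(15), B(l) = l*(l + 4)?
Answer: -312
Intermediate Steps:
B(l) = l*(4 + l)
d(V, s) = 285 (d(V, s) = 15*(4 + 15) = 15*19 = 285)
o(O, Z) = -Z
o(206, 27) - d(-52, -39) = -1*27 - 1*285 = -27 - 285 = -312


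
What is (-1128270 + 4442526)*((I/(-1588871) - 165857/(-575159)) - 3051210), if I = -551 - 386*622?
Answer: -9241333557314695539997536/913853455489 ≈ -1.0112e+13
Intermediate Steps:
I = -240643 (I = -551 - 240092 = -240643)
(-1128270 + 4442526)*((I/(-1588871) - 165857/(-575159)) - 3051210) = (-1128270 + 4442526)*((-240643/(-1588871) - 165857/(-575159)) - 3051210) = 3314256*((-240643*(-1/1588871) - 165857*(-1/575159)) - 3051210) = 3314256*((240643/1588871 + 165857/575159) - 3051210) = 3314256*(401933364684/913853455489 - 3051210) = 3314256*(-2788358399989227006/913853455489) = -9241333557314695539997536/913853455489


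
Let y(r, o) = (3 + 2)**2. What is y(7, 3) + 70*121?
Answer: 8495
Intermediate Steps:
y(r, o) = 25 (y(r, o) = 5**2 = 25)
y(7, 3) + 70*121 = 25 + 70*121 = 25 + 8470 = 8495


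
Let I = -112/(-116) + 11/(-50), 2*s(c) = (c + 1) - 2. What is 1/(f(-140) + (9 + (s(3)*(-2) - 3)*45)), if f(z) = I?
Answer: -1450/312119 ≈ -0.0046457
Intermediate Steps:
s(c) = -1/2 + c/2 (s(c) = ((c + 1) - 2)/2 = ((1 + c) - 2)/2 = (-1 + c)/2 = -1/2 + c/2)
I = 1081/1450 (I = -112*(-1/116) + 11*(-1/50) = 28/29 - 11/50 = 1081/1450 ≈ 0.74552)
f(z) = 1081/1450
1/(f(-140) + (9 + (s(3)*(-2) - 3)*45)) = 1/(1081/1450 + (9 + ((-1/2 + (1/2)*3)*(-2) - 3)*45)) = 1/(1081/1450 + (9 + ((-1/2 + 3/2)*(-2) - 3)*45)) = 1/(1081/1450 + (9 + (1*(-2) - 3)*45)) = 1/(1081/1450 + (9 + (-2 - 3)*45)) = 1/(1081/1450 + (9 - 5*45)) = 1/(1081/1450 + (9 - 225)) = 1/(1081/1450 - 216) = 1/(-312119/1450) = -1450/312119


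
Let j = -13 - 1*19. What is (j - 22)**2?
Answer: 2916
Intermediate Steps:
j = -32 (j = -13 - 19 = -32)
(j - 22)**2 = (-32 - 22)**2 = (-54)**2 = 2916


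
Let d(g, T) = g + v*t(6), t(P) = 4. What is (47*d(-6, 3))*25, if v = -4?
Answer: -25850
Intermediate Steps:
d(g, T) = -16 + g (d(g, T) = g - 4*4 = g - 16 = -16 + g)
(47*d(-6, 3))*25 = (47*(-16 - 6))*25 = (47*(-22))*25 = -1034*25 = -25850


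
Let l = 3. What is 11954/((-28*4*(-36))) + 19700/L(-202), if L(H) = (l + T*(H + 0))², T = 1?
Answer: 276410377/79835616 ≈ 3.4622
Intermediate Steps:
L(H) = (3 + H)² (L(H) = (3 + 1*(H + 0))² = (3 + 1*H)² = (3 + H)²)
11954/((-28*4*(-36))) + 19700/L(-202) = 11954/((-28*4*(-36))) + 19700/((3 - 202)²) = 11954/((-112*(-36))) + 19700/((-199)²) = 11954/4032 + 19700/39601 = 11954*(1/4032) + 19700*(1/39601) = 5977/2016 + 19700/39601 = 276410377/79835616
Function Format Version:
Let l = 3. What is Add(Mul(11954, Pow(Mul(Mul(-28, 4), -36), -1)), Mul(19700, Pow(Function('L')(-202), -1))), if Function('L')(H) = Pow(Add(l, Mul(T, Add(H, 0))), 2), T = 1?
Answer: Rational(276410377, 79835616) ≈ 3.4622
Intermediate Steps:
Function('L')(H) = Pow(Add(3, H), 2) (Function('L')(H) = Pow(Add(3, Mul(1, Add(H, 0))), 2) = Pow(Add(3, Mul(1, H)), 2) = Pow(Add(3, H), 2))
Add(Mul(11954, Pow(Mul(Mul(-28, 4), -36), -1)), Mul(19700, Pow(Function('L')(-202), -1))) = Add(Mul(11954, Pow(Mul(Mul(-28, 4), -36), -1)), Mul(19700, Pow(Pow(Add(3, -202), 2), -1))) = Add(Mul(11954, Pow(Mul(-112, -36), -1)), Mul(19700, Pow(Pow(-199, 2), -1))) = Add(Mul(11954, Pow(4032, -1)), Mul(19700, Pow(39601, -1))) = Add(Mul(11954, Rational(1, 4032)), Mul(19700, Rational(1, 39601))) = Add(Rational(5977, 2016), Rational(19700, 39601)) = Rational(276410377, 79835616)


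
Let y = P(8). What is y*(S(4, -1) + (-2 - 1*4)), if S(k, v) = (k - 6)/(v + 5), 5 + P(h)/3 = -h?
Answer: 507/2 ≈ 253.50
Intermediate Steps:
P(h) = -15 - 3*h (P(h) = -15 + 3*(-h) = -15 - 3*h)
y = -39 (y = -15 - 3*8 = -15 - 24 = -39)
S(k, v) = (-6 + k)/(5 + v)
y*(S(4, -1) + (-2 - 1*4)) = -39*((-6 + 4)/(5 - 1) + (-2 - 1*4)) = -39*(-2/4 + (-2 - 4)) = -39*((¼)*(-2) - 6) = -39*(-½ - 6) = -39*(-13/2) = 507/2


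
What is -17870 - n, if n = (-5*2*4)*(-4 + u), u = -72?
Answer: -20910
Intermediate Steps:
n = 3040 (n = (-5*2*4)*(-4 - 72) = -10*4*(-76) = -40*(-76) = 3040)
-17870 - n = -17870 - 1*3040 = -17870 - 3040 = -20910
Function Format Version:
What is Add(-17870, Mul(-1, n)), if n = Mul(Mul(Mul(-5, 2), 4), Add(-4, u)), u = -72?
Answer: -20910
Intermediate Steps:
n = 3040 (n = Mul(Mul(Mul(-5, 2), 4), Add(-4, -72)) = Mul(Mul(-10, 4), -76) = Mul(-40, -76) = 3040)
Add(-17870, Mul(-1, n)) = Add(-17870, Mul(-1, 3040)) = Add(-17870, -3040) = -20910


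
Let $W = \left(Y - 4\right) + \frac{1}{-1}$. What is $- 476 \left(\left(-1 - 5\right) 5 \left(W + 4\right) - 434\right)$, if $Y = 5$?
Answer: $263704$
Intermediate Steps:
$W = 0$ ($W = \left(5 - 4\right) + \frac{1}{-1} = 1 - 1 = 0$)
$- 476 \left(\left(-1 - 5\right) 5 \left(W + 4\right) - 434\right) = - 476 \left(\left(-1 - 5\right) 5 \left(0 + 4\right) - 434\right) = - 476 \left(\left(-6\right) 5 \cdot 4 - 434\right) = - 476 \left(\left(-30\right) 4 - 434\right) = - 476 \left(-120 - 434\right) = \left(-476\right) \left(-554\right) = 263704$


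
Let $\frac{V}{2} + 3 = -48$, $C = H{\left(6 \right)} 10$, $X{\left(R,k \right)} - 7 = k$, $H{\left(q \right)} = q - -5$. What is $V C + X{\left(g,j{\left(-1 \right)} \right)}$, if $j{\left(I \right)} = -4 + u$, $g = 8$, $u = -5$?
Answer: $-11222$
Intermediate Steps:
$H{\left(q \right)} = 5 + q$ ($H{\left(q \right)} = q + 5 = 5 + q$)
$j{\left(I \right)} = -9$ ($j{\left(I \right)} = -4 - 5 = -9$)
$X{\left(R,k \right)} = 7 + k$
$C = 110$ ($C = \left(5 + 6\right) 10 = 11 \cdot 10 = 110$)
$V = -102$ ($V = -6 + 2 \left(-48\right) = -6 - 96 = -102$)
$V C + X{\left(g,j{\left(-1 \right)} \right)} = \left(-102\right) 110 + \left(7 - 9\right) = -11220 - 2 = -11222$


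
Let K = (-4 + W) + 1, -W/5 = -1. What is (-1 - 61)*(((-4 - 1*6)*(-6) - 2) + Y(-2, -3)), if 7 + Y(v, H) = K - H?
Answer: -3472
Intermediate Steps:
W = 5 (W = -5*(-1) = 5)
K = 2 (K = (-4 + 5) + 1 = 1 + 1 = 2)
Y(v, H) = -5 - H (Y(v, H) = -7 + (2 - H) = -5 - H)
(-1 - 61)*(((-4 - 1*6)*(-6) - 2) + Y(-2, -3)) = (-1 - 61)*(((-4 - 1*6)*(-6) - 2) + (-5 - 1*(-3))) = -62*(((-4 - 6)*(-6) - 2) + (-5 + 3)) = -62*((-10*(-6) - 2) - 2) = -62*((60 - 2) - 2) = -62*(58 - 2) = -62*56 = -3472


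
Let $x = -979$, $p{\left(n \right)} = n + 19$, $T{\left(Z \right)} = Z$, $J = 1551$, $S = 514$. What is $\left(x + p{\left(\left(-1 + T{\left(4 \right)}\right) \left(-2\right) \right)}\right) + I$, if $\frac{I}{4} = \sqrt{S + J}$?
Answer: $-966 + 4 \sqrt{2065} \approx -784.23$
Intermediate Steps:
$I = 4 \sqrt{2065}$ ($I = 4 \sqrt{514 + 1551} = 4 \sqrt{2065} \approx 181.77$)
$p{\left(n \right)} = 19 + n$
$\left(x + p{\left(\left(-1 + T{\left(4 \right)}\right) \left(-2\right) \right)}\right) + I = \left(-979 + \left(19 + \left(-1 + 4\right) \left(-2\right)\right)\right) + 4 \sqrt{2065} = \left(-979 + \left(19 + 3 \left(-2\right)\right)\right) + 4 \sqrt{2065} = \left(-979 + \left(19 - 6\right)\right) + 4 \sqrt{2065} = \left(-979 + 13\right) + 4 \sqrt{2065} = -966 + 4 \sqrt{2065}$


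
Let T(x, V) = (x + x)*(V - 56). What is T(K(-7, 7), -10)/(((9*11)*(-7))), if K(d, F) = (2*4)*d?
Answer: -32/3 ≈ -10.667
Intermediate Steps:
K(d, F) = 8*d
T(x, V) = 2*x*(-56 + V) (T(x, V) = (2*x)*(-56 + V) = 2*x*(-56 + V))
T(K(-7, 7), -10)/(((9*11)*(-7))) = (2*(8*(-7))*(-56 - 10))/(((9*11)*(-7))) = (2*(-56)*(-66))/((99*(-7))) = 7392/(-693) = 7392*(-1/693) = -32/3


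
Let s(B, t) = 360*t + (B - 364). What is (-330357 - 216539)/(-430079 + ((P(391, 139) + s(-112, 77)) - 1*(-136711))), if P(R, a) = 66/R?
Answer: 106918168/52027209 ≈ 2.0550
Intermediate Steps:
s(B, t) = -364 + B + 360*t (s(B, t) = 360*t + (-364 + B) = -364 + B + 360*t)
(-330357 - 216539)/(-430079 + ((P(391, 139) + s(-112, 77)) - 1*(-136711))) = (-330357 - 216539)/(-430079 + ((66/391 + (-364 - 112 + 360*77)) - 1*(-136711))) = -546896/(-430079 + ((66*(1/391) + (-364 - 112 + 27720)) + 136711)) = -546896/(-430079 + ((66/391 + 27244) + 136711)) = -546896/(-430079 + (10652470/391 + 136711)) = -546896/(-430079 + 64106471/391) = -546896/(-104054418/391) = -546896*(-391/104054418) = 106918168/52027209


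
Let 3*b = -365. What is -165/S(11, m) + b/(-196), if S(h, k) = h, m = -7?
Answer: -8455/588 ≈ -14.379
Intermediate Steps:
b = -365/3 (b = (⅓)*(-365) = -365/3 ≈ -121.67)
-165/S(11, m) + b/(-196) = -165/11 - 365/3/(-196) = -165*1/11 - 365/3*(-1/196) = -15 + 365/588 = -8455/588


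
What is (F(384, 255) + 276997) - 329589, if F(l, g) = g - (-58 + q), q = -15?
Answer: -52264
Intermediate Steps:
F(l, g) = 73 + g (F(l, g) = g - (-58 - 15) = g - 1*(-73) = g + 73 = 73 + g)
(F(384, 255) + 276997) - 329589 = ((73 + 255) + 276997) - 329589 = (328 + 276997) - 329589 = 277325 - 329589 = -52264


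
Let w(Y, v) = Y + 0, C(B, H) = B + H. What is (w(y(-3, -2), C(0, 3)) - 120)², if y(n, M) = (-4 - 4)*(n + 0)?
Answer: 9216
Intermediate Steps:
y(n, M) = -8*n
w(Y, v) = Y
(w(y(-3, -2), C(0, 3)) - 120)² = (-8*(-3) - 120)² = (24 - 120)² = (-96)² = 9216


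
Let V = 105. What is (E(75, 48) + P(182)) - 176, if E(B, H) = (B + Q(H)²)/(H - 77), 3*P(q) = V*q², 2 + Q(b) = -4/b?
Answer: 4840657439/4176 ≈ 1.1592e+6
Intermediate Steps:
Q(b) = -2 - 4/b
P(q) = 35*q² (P(q) = (105*q²)/3 = 35*q²)
E(B, H) = (B + (-2 - 4/H)²)/(-77 + H) (E(B, H) = (B + (-2 - 4/H)²)/(H - 77) = (B + (-2 - 4/H)²)/(-77 + H))
(E(75, 48) + P(182)) - 176 = ((4*(2 + 48)² + 75*48²)/(48²*(-77 + 48)) + 35*182²) - 176 = ((1/2304)*(4*50² + 75*2304)/(-29) + 35*33124) - 176 = ((1/2304)*(-1/29)*(4*2500 + 172800) + 1159340) - 176 = ((1/2304)*(-1/29)*(10000 + 172800) + 1159340) - 176 = ((1/2304)*(-1/29)*182800 + 1159340) - 176 = (-11425/4176 + 1159340) - 176 = 4841392415/4176 - 176 = 4840657439/4176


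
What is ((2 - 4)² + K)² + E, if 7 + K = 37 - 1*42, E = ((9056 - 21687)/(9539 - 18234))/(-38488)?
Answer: 1259869977/19685480 ≈ 64.000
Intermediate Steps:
E = -743/19685480 (E = -12631/(-8695)*(-1/38488) = -12631*(-1/8695)*(-1/38488) = (12631/8695)*(-1/38488) = -743/19685480 ≈ -3.7744e-5)
K = -12 (K = -7 + (37 - 1*42) = -7 + (37 - 42) = -7 - 5 = -12)
((2 - 4)² + K)² + E = ((2 - 4)² - 12)² - 743/19685480 = ((-2)² - 12)² - 743/19685480 = (4 - 12)² - 743/19685480 = (-8)² - 743/19685480 = 64 - 743/19685480 = 1259869977/19685480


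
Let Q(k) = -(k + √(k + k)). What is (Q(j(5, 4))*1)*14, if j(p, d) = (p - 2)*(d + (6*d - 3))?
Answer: -1050 - 70*√6 ≈ -1221.5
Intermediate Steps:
j(p, d) = (-3 + 7*d)*(-2 + p) (j(p, d) = (-2 + p)*(d + (-3 + 6*d)) = (-2 + p)*(-3 + 7*d) = (-3 + 7*d)*(-2 + p))
Q(k) = -k - √2*√k (Q(k) = -(k + √(2*k)) = -(k + √2*√k) = -k - √2*√k)
(Q(j(5, 4))*1)*14 = ((-(6 - 14*4 - 3*5 + 7*4*5) - √2*√(6 - 14*4 - 3*5 + 7*4*5))*1)*14 = ((-(6 - 56 - 15 + 140) - √2*√(6 - 56 - 15 + 140))*1)*14 = ((-1*75 - √2*√75)*1)*14 = ((-75 - √2*5*√3)*1)*14 = ((-75 - 5*√6)*1)*14 = (-75 - 5*√6)*14 = -1050 - 70*√6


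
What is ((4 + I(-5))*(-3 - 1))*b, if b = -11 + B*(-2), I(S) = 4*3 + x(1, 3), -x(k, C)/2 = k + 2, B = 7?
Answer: 1000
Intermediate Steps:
x(k, C) = -4 - 2*k (x(k, C) = -2*(k + 2) = -2*(2 + k) = -4 - 2*k)
I(S) = 6 (I(S) = 4*3 + (-4 - 2*1) = 12 + (-4 - 2) = 12 - 6 = 6)
b = -25 (b = -11 + 7*(-2) = -11 - 14 = -25)
((4 + I(-5))*(-3 - 1))*b = ((4 + 6)*(-3 - 1))*(-25) = (10*(-4))*(-25) = -40*(-25) = 1000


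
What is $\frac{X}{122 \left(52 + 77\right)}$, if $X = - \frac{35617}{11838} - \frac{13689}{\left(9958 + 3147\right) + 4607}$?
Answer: $- \frac{14683309}{61108513632} \approx -0.00024028$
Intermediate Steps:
$X = - \frac{14683309}{3882864}$ ($X = \left(-35617\right) \frac{1}{11838} - \frac{13689}{13105 + 4607} = - \frac{35617}{11838} - \frac{13689}{17712} = - \frac{35617}{11838} - \frac{507}{656} = - \frac{14683309}{3882864} \approx -3.7816$)
$\frac{X}{122 \left(52 + 77\right)} = - \frac{14683309}{3882864 \cdot 122 \left(52 + 77\right)} = - \frac{14683309}{3882864 \cdot 122 \cdot 129} = - \frac{14683309}{3882864 \cdot 15738} = \left(- \frac{14683309}{3882864}\right) \frac{1}{15738} = - \frac{14683309}{61108513632}$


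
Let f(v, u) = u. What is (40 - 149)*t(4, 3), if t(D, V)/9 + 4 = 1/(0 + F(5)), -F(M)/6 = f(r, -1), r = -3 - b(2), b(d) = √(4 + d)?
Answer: 7521/2 ≈ 3760.5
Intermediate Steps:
r = -3 - √6 (r = -3 - √(4 + 2) = -3 - √6 ≈ -5.4495)
F(M) = 6 (F(M) = -6*(-1) = 6)
t(D, V) = -69/2 (t(D, V) = -36 + 9/(0 + 6) = -36 + 9/6 = -36 + 9*(⅙) = -36 + 3/2 = -69/2)
(40 - 149)*t(4, 3) = (40 - 149)*(-69/2) = -109*(-69/2) = 7521/2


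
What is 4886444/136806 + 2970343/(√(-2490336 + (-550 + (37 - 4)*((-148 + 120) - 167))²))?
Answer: 2443222/68403 + 2970343*√46299889/46299889 ≈ 472.25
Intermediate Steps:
4886444/136806 + 2970343/(√(-2490336 + (-550 + (37 - 4)*((-148 + 120) - 167))²)) = 4886444*(1/136806) + 2970343/(√(-2490336 + (-550 + 33*(-28 - 167))²)) = 2443222/68403 + 2970343/(√(-2490336 + (-550 + 33*(-195))²)) = 2443222/68403 + 2970343/(√(-2490336 + (-550 - 6435)²)) = 2443222/68403 + 2970343/(√(-2490336 + (-6985)²)) = 2443222/68403 + 2970343/(√(-2490336 + 48790225)) = 2443222/68403 + 2970343/(√46299889) = 2443222/68403 + 2970343*(√46299889/46299889) = 2443222/68403 + 2970343*√46299889/46299889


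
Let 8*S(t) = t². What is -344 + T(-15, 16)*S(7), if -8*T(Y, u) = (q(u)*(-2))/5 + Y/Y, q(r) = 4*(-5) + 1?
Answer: -112187/320 ≈ -350.58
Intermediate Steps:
q(r) = -19 (q(r) = -20 + 1 = -19)
S(t) = t²/8
T(Y, u) = -43/40 (T(Y, u) = -(-19*(-2)/5 + Y/Y)/8 = -(38*(⅕) + 1)/8 = -(38/5 + 1)/8 = -⅛*43/5 = -43/40)
-344 + T(-15, 16)*S(7) = -344 - 43*7²/320 = -344 - 43*49/320 = -344 - 43/40*49/8 = -344 - 2107/320 = -112187/320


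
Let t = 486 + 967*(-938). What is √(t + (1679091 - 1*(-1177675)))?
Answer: √1950206 ≈ 1396.5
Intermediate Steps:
t = -906560 (t = 486 - 907046 = -906560)
√(t + (1679091 - 1*(-1177675))) = √(-906560 + (1679091 - 1*(-1177675))) = √(-906560 + (1679091 + 1177675)) = √(-906560 + 2856766) = √1950206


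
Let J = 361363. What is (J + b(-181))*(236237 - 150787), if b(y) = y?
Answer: 30863001900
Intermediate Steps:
(J + b(-181))*(236237 - 150787) = (361363 - 181)*(236237 - 150787) = 361182*85450 = 30863001900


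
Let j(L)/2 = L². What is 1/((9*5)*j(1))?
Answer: 1/90 ≈ 0.011111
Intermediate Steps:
j(L) = 2*L²
1/((9*5)*j(1)) = 1/((9*5)*(2*1²)) = 1/(45*(2*1)) = 1/(45*2) = 1/90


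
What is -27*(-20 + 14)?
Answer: 162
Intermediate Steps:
-27*(-20 + 14) = -27*(-6) = 162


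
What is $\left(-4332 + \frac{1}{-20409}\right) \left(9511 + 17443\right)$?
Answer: $- \frac{2383051360706}{20409} \approx -1.1676 \cdot 10^{8}$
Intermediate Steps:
$\left(-4332 + \frac{1}{-20409}\right) \left(9511 + 17443\right) = \left(-4332 - \frac{1}{20409}\right) 26954 = \left(- \frac{88411789}{20409}\right) 26954 = - \frac{2383051360706}{20409}$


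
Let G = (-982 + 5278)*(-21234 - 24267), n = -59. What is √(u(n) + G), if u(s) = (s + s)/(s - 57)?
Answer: I*√657568800322/58 ≈ 13981.0*I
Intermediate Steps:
u(s) = 2*s/(-57 + s) (u(s) = (2*s)/(-57 + s) = 2*s/(-57 + s))
G = -195472296 (G = 4296*(-45501) = -195472296)
√(u(n) + G) = √(2*(-59)/(-57 - 59) - 195472296) = √(2*(-59)/(-116) - 195472296) = √(2*(-59)*(-1/116) - 195472296) = √(59/58 - 195472296) = √(-11337393109/58) = I*√657568800322/58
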